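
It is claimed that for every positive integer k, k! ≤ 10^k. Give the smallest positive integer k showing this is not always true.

k = 25

A counterexample is any positive integer k such that k! > 10^k; we check each in order.
The first 24 eligible values, up to k = 24, all satisfy the conclusion.
k = 25: k! = 15511210043330985984000000 and 10^k = 10000000000000000000000000, so 15511210043330985984000000 > 10000000000000000000000000.
Thus k = 25 disproves the claim, and no smaller k works.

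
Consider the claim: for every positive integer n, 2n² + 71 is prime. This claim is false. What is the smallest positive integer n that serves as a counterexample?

n = 5

A counterexample is any positive integer n such that 2n² + 71 is not prime; we check each in order.
The first 4 eligible values, up to n = 4, all satisfy the conclusion.
n = 5: 2n² + 71 = 121 = 11 × 11, composite.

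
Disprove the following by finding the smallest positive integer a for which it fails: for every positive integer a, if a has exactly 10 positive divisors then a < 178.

a = 48: τ(48) = 10; 48 < 178.
a = 80: τ(80) = 10; 80 < 178.
a = 112: τ(112) = 10; 112 < 178.
a = 162: τ(162) = 10; 162 < 178.
a = 176: τ(176) = 10; 176 < 178.
a = 208: τ(208) = 10; 208 ≥ 178.
Thus a = 208 disproves the claim, and no smaller a works.

a = 208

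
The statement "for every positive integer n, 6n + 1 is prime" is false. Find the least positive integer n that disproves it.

We need the least positive integer n for which 6n + 1 is not prime.
n = 1: 6n + 1 = 7, prime.
n = 2: 6n + 1 = 13, prime.
n = 3: 6n + 1 = 19, prime.
n = 4: 6n + 1 = 25 = 5 × 5, composite.
Thus n = 4 disproves the claim, and no smaller n works.

n = 4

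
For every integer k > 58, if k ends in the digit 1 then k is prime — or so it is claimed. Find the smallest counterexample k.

We need the least integer k > 58 for which k ends in the digit 1 but k is not prime.
For k = 61, 71 the conclusion holds.
k = 81: 81 ends in 1; 81 = 3 × 27, composite.
Hence k = 81 is a counterexample.

k = 81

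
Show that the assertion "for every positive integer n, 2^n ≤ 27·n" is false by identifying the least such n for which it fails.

n = 8

A counterexample is any positive integer n such that 2^n > 27·n; we check each in order.
n = 1: 2^n = 2 and 27·n = 27, so 2 ≤ 27.
n = 2: 2^n = 4 and 27·n = 54, so 4 ≤ 54.
n = 3: 2^n = 8 and 27·n = 81, so 8 ≤ 81.
n = 4: 2^n = 16 and 27·n = 108, so 16 ≤ 108.
n = 5: 2^n = 32 and 27·n = 135, so 32 ≤ 135.
n = 6: 2^n = 64 and 27·n = 162, so 64 ≤ 162.
n = 7: 2^n = 128 and 27·n = 189, so 128 ≤ 189.
n = 8: 2^n = 256 and 27·n = 216, so 256 > 216.
So n = 8 is the smallest counterexample.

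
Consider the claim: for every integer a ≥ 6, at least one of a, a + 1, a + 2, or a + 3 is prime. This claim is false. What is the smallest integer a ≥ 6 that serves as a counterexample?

a = 24

We need the least integer a ≥ 6 for which a, a + 1, a + 2, a + 3 are all composite.
For a = 6, 7, 8, 9, …, 21, 22, 23 the conclusion holds.
a = 24: 24 = 2 × 12; 25 = 5 × 5; 26 = 2 × 13; 27 = 3 × 9 — all composite.
Hence a = 24 is a counterexample.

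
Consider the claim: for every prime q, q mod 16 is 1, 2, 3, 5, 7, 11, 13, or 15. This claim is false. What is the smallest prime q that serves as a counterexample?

q = 41

Check each prime q in order until the claim fails.
For q = 2, 3, 5, 7, …, 29, 31, 37 the conclusion holds.
q = 41: 41 mod 16 = 9 — not in {1, 2, 3, 5, 7, 11, 13, 15}.
Thus q = 41 disproves the claim, and no smaller q works.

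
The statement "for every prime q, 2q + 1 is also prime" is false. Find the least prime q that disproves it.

q = 7

q = 2: 2q + 1 = 5, prime.
q = 3: 2q + 1 = 7, prime.
q = 5: 2q + 1 = 11, prime.
q = 7: 2q + 1 = 15 = 3 × 5, not prime.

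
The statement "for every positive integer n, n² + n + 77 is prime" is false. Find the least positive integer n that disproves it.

n = 6

We need the least positive integer n for which n² + n + 77 is not prime.
For n = 1, 2, 3, 4, 5 the conclusion holds.
n = 6: n² + n + 77 = 119 = 7 × 17, composite.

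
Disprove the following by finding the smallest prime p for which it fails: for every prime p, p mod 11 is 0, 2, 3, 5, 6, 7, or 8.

p = 23

p = 2: 2 mod 11 = 2.
p = 3: 3 mod 11 = 3.
p = 5: 5 mod 11 = 5.
p = 7: 7 mod 11 = 7.
p = 11: 11 mod 11 = 0.
p = 13: 13 mod 11 = 2.
p = 17: 17 mod 11 = 6.
p = 19: 19 mod 11 = 8.
p = 23: 23 mod 11 = 1 — not in {0, 2, 3, 5, 6, 7, 8}.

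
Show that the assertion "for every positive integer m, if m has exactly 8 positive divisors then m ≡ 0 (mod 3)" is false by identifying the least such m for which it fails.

m = 40

m = 24: τ(24) = 8; 24 ≡ 0 (mod 3).
m = 30: τ(30) = 8; 30 ≡ 0 (mod 3).
m = 40: τ(40) = 8; 40 ≡ 1 (mod 3).
Thus m = 40 disproves the claim, and no smaller m works.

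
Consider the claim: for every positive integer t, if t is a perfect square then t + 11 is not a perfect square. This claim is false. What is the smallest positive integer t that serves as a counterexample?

We need the least positive integer t for which t is a perfect square but t + 11 is a perfect square.
The first 4 eligible values, up to t = 16, all satisfy the conclusion.
t = 25: 25 = 5² and 25 + 11 = 36 = 6².

t = 25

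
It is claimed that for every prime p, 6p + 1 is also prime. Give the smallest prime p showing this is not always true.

p = 2: 6p + 1 = 13, prime.
p = 3: 6p + 1 = 19, prime.
p = 5: 6p + 1 = 31, prime.
p = 7: 6p + 1 = 43, prime.
p = 11: 6p + 1 = 67, prime.
p = 13: 6p + 1 = 79, prime.
p = 17: 6p + 1 = 103, prime.
p = 19: 6p + 1 = 115 = 5 × 23, not prime.
So p = 19 is the smallest counterexample.

p = 19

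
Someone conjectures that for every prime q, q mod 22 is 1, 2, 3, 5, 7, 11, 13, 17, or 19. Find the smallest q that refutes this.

q = 31

A counterexample is any prime q such that the claim fails; we check each in order.
For q = 2, 3, 5, 7, 11, 13, 17, 19, 23, 29 the conclusion holds.
q = 31: 31 mod 22 = 9 — not in {1, 2, 3, 5, 7, 11, 13, 17, 19}.
Hence q = 31 is a counterexample.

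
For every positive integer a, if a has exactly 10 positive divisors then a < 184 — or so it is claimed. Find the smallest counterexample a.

a = 208

We need the least positive integer a for which a has exactly 10 positive divisors but the claim fails.
a = 48: τ(48) = 10; 48 < 184.
a = 80: τ(80) = 10; 80 < 184.
a = 112: τ(112) = 10; 112 < 184.
a = 162: τ(162) = 10; 162 < 184.
a = 176: τ(176) = 10; 176 < 184.
a = 208: τ(208) = 10; 208 ≥ 184.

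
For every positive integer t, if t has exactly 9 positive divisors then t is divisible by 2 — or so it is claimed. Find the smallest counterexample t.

t = 225

For t = 36, 100, 196 the conclusion holds.
t = 225: τ(225) = 9; 225 mod 2 = 1.
So t = 225 is the smallest counterexample.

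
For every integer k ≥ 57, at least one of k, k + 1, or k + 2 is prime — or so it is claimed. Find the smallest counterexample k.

k = 62

We need the least integer k ≥ 57 for which k, k + 1, k + 2 are all composite.
k = 57: 59 is prime.
k = 58: 59 is prime.
k = 59: 59 is prime.
k = 60: 61 is prime.
k = 61: 61 is prime.
k = 62: 62 = 2 × 31; 63 = 3 × 21; 64 = 2 × 32 — all composite.
Thus k = 62 disproves the claim, and no smaller k works.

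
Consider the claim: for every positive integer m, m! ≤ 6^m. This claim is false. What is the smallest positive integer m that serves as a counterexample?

A counterexample is any positive integer m such that m! > 6^m; we check each in order.
For m = 1, 2, 3, 4, …, 11, 12, 13 the conclusion holds.
m = 14: m! = 87178291200 and 6^m = 78364164096, so 87178291200 > 78364164096.
Hence m = 14 is a counterexample.

m = 14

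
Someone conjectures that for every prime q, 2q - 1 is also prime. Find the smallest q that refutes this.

For q = 2, 3 the conclusion holds.
q = 5: 2q - 1 = 9 = 3 × 3, not prime.

q = 5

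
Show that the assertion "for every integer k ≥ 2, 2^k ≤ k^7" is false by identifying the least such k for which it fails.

Check each integer k ≥ 2 in order until 2^k > k^7.
For k = 2, 3, 4, 5, …, 34, 35, 36 the conclusion holds.
k = 37: 2^k = 137438953472 and k^7 = 94931877133, so 137438953472 > 94931877133.
So k = 37 is the smallest counterexample.

k = 37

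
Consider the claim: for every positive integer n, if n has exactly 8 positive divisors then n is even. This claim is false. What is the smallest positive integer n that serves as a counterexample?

n = 105

A counterexample is any positive integer n such that n has exactly 8 positive divisors but n is odd; we check each in order.
For n = 24, 30, 40, 42, …, 88, 102, 104 the conclusion holds.
n = 105: divisors of 105: 1, 3, 5, 7, 15, 21, 35, 105; 105 is odd.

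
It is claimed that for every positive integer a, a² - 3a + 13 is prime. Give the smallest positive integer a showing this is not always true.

Check each positive integer a in order until a² - 3a + 13 is not prime.
For a = 1, 2, 3, 4, …, 9, 10, 11 the conclusion holds.
a = 12: a² - 3a + 13 = 121 = 11 × 11, composite.
So a = 12 is the smallest counterexample.

a = 12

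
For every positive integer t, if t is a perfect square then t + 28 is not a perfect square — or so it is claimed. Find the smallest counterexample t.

t = 36

Check each positive integer t in order until t is a perfect square but t + 28 is a perfect square.
For t = 1, 4, 9, 16, 25 the conclusion holds.
t = 36: 36 = 6² and 36 + 28 = 64 = 8².
So t = 36 is the smallest counterexample.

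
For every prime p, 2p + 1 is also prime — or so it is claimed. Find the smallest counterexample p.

p = 7

p = 2: 2p + 1 = 5, prime.
p = 3: 2p + 1 = 7, prime.
p = 5: 2p + 1 = 11, prime.
p = 7: 2p + 1 = 15 = 3 × 5, not prime.
So p = 7 is the smallest counterexample.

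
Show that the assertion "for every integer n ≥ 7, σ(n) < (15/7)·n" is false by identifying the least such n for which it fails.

Check each integer n ≥ 7 in order until the claim fails.
The first 5 eligible values, up to n = 11, all satisfy the conclusion.
n = 12: σ(12) = 28; 28 ≥ 180/7.
Hence n = 12 is a counterexample.

n = 12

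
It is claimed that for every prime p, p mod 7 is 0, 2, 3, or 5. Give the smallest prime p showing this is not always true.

We need the least prime p for which the claim fails.
p = 2: 2 mod 7 = 2.
p = 3: 3 mod 7 = 3.
p = 5: 5 mod 7 = 5.
p = 7: 7 mod 7 = 0.
p = 11: 11 mod 7 = 4 — not in {0, 2, 3, 5}.
Hence p = 11 is a counterexample.

p = 11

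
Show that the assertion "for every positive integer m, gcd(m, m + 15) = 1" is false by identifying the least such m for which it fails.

Check each positive integer m in order until gcd(m, m + 15) > 1.
For m = 1, 2 the conclusion holds.
m = 3: gcd(3, 18) = 3.
Hence m = 3 is a counterexample.

m = 3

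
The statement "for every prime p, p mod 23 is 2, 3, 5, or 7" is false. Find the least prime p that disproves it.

We need the least prime p for which the claim fails.
The first 4 eligible values, up to p = 7, all satisfy the conclusion.
p = 11: 11 mod 23 = 11 — not in {2, 3, 5, 7}.

p = 11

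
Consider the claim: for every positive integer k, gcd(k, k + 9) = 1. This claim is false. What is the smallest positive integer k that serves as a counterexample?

We need the least positive integer k for which gcd(k, k + 9) > 1.
For k = 1, 2 the conclusion holds.
k = 3: gcd(3, 12) = 3.

k = 3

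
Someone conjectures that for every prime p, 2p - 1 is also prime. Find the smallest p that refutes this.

p = 5

Check each prime p in order until 2p - 1 is not prime.
For p = 2, 3 the conclusion holds.
p = 5: 2p - 1 = 9 = 3 × 3, not prime.
So p = 5 is the smallest counterexample.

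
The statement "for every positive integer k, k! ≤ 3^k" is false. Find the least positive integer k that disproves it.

Check each positive integer k in order until k! > 3^k.
For k = 1, 2, 3, 4, 5, 6 the conclusion holds.
k = 7: k! = 5040 and 3^k = 2187, so 5040 > 2187.

k = 7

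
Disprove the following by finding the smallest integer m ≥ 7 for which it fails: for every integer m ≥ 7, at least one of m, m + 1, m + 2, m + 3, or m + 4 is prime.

For m = 7, 8, 9, 10, …, 21, 22, 23 the conclusion holds.
m = 24: 24 = 2 × 12; 25 = 5 × 5; 26 = 2 × 13; 27 = 3 × 9; 28 = 2 × 14 — all composite.
So m = 24 is the smallest counterexample.

m = 24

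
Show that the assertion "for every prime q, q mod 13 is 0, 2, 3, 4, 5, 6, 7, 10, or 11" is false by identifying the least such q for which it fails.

q = 47

We need the least prime q for which the claim fails.
The first 14 eligible values, up to q = 43, all satisfy the conclusion.
q = 47: 47 mod 13 = 8 — not in {0, 2, 3, 4, 5, 6, 7, 10, 11}.
Thus q = 47 disproves the claim, and no smaller q works.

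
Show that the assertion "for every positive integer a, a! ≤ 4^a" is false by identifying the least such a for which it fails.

Check each positive integer a in order until a! > 4^a.
For a = 1, 2, 3, 4, 5, 6, 7, 8 the conclusion holds.
a = 9: a! = 362880 and 4^a = 262144, so 362880 > 262144.
Hence a = 9 is a counterexample.

a = 9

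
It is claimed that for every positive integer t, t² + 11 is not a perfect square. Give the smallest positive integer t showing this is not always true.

t = 5

t = 1: 1² + 11 = 12, not a perfect square.
t = 2: 2² + 11 = 15, not a perfect square.
t = 3: 3² + 11 = 20, not a perfect square.
t = 4: 4² + 11 = 27, not a perfect square.
t = 5: 5² + 11 = 36 = 6², a perfect square.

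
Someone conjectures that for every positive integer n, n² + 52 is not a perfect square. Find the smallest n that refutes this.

For n = 1, 2, 3, 4, …, 9, 10, 11 the conclusion holds.
n = 12: 12² + 52 = 196 = 14², a perfect square.

n = 12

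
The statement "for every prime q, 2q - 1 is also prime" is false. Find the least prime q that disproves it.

q = 5

Check each prime q in order until 2q - 1 is not prime.
q = 2: 2q - 1 = 3, prime.
q = 3: 2q - 1 = 5, prime.
q = 5: 2q - 1 = 9 = 3 × 3, not prime.
Hence q = 5 is a counterexample.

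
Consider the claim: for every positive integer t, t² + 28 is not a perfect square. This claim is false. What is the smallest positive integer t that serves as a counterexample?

t = 6

We need the least positive integer t for which t² + 28 is a perfect square.
t = 1: 1² + 28 = 29, not a perfect square.
t = 2: 2² + 28 = 32, not a perfect square.
t = 3: 3² + 28 = 37, not a perfect square.
t = 4: 4² + 28 = 44, not a perfect square.
t = 5: 5² + 28 = 53, not a perfect square.
t = 6: 6² + 28 = 64 = 8², a perfect square.
Thus t = 6 disproves the claim, and no smaller t works.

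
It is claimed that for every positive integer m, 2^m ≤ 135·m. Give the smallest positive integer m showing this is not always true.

m = 11

For m = 1, 2, 3, 4, 5, 6, 7, 8, 9, 10 the conclusion holds.
m = 11: 2^m = 2048 and 135·m = 1485, so 2048 > 1485.
So m = 11 is the smallest counterexample.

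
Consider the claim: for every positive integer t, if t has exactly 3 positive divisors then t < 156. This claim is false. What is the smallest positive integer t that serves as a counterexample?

Check each positive integer t in order until t has exactly 3 positive divisors but the claim fails.
For t = 4, 9, 25, 49, 121 the conclusion holds.
t = 169: τ(169) = 3; 169 ≥ 156.

t = 169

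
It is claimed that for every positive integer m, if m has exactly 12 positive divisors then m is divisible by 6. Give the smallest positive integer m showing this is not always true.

A counterexample is any positive integer m such that m has exactly 12 positive divisors but m is not divisible by 6; we check each in order.
m = 60: τ(60) = 12; 60 mod 6 = 0.
m = 72: τ(72) = 12; 72 mod 6 = 0.
m = 84: τ(84) = 12; 84 mod 6 = 0.
m = 90: τ(90) = 12; 90 mod 6 = 0.
m = 96: τ(96) = 12; 96 mod 6 = 0.
m = 108: τ(108) = 12; 108 mod 6 = 0.
m = 126: τ(126) = 12; 126 mod 6 = 0.
m = 132: τ(132) = 12; 132 mod 6 = 0.
m = 140: τ(140) = 12; 140 mod 6 = 2.
So m = 140 is the smallest counterexample.

m = 140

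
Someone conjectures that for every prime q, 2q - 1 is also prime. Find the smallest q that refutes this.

q = 2: 2q - 1 = 3, prime.
q = 3: 2q - 1 = 5, prime.
q = 5: 2q - 1 = 9 = 3 × 3, not prime.
Thus q = 5 disproves the claim, and no smaller q works.

q = 5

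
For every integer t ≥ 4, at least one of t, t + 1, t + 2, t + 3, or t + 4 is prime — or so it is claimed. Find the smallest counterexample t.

The first 20 eligible values, up to t = 23, all satisfy the conclusion.
t = 24: 24 = 2 × 12; 25 = 5 × 5; 26 = 2 × 13; 27 = 3 × 9; 28 = 2 × 14 — all composite.
Thus t = 24 disproves the claim, and no smaller t works.

t = 24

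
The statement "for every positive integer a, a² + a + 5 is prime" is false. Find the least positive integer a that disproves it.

We need the least positive integer a for which a² + a + 5 is not prime.
For a = 1, 2, 3 the conclusion holds.
a = 4: a² + a + 5 = 25 = 5 × 5, composite.
So a = 4 is the smallest counterexample.

a = 4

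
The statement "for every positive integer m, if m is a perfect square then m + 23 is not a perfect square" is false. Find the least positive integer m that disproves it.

A counterexample is any positive integer m such that m is a perfect square but m + 23 is a perfect square; we check each in order.
For m = 1, 4, 9, 16, 25, 36, 49, 64, 81, 100 the conclusion holds.
m = 121: 121 = 11² and 121 + 23 = 144 = 12².

m = 121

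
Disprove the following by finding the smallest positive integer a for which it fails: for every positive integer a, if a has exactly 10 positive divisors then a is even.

a = 405

A counterexample is any positive integer a such that a has exactly 10 positive divisors but a is odd; we check each in order.
The first 9 eligible values, up to a = 368, all satisfy the conclusion.
a = 405: divisors of 405: 10 divisors; 405 is odd.
Hence a = 405 is a counterexample.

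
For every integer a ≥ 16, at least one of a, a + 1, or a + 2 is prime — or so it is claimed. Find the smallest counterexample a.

The first 4 eligible values, up to a = 19, all satisfy the conclusion.
a = 20: 20 = 2 × 10; 21 = 3 × 7; 22 = 2 × 11 — all composite.
So a = 20 is the smallest counterexample.

a = 20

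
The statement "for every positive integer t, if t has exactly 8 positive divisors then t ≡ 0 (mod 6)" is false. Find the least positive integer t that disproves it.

t = 40

We need the least positive integer t for which t has exactly 8 positive divisors but the claim fails.
t = 24: τ(24) = 8; 24 ≡ 0 (mod 6).
t = 30: τ(30) = 8; 30 ≡ 0 (mod 6).
t = 40: τ(40) = 8; 40 ≡ 4 (mod 6).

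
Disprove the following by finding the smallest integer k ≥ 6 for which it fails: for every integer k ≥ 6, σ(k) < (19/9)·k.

k = 12

Check each integer k ≥ 6 in order until the claim fails.
For k = 6, 7, 8, 9, 10, 11 the conclusion holds.
k = 12: σ(12) = 28; 28 ≥ 76/3.
Thus k = 12 disproves the claim, and no smaller k works.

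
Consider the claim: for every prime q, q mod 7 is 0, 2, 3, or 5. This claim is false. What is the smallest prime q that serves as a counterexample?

We need the least prime q for which the claim fails.
For q = 2, 3, 5, 7 the conclusion holds.
q = 11: 11 mod 7 = 4 — not in {0, 2, 3, 5}.
Thus q = 11 disproves the claim, and no smaller q works.

q = 11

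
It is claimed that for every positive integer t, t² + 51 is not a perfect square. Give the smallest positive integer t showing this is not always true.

We need the least positive integer t for which t² + 51 is a perfect square.
For t = 1, 2, 3, 4, 5, 6 the conclusion holds.
t = 7: 7² + 51 = 100 = 10², a perfect square.
Hence t = 7 is a counterexample.

t = 7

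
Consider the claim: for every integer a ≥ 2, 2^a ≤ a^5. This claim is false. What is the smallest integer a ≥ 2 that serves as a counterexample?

A counterexample is any integer a ≥ 2 such that 2^a > a^5; we check each in order.
The first 21 eligible values, up to a = 22, all satisfy the conclusion.
a = 23: 2^a = 8388608 and a^5 = 6436343, so 8388608 > 6436343.

a = 23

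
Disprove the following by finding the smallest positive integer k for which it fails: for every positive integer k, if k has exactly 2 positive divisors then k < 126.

k = 127

The first 30 eligible values, up to k = 113, all satisfy the conclusion.
k = 127: τ(127) = 2; 127 ≥ 126.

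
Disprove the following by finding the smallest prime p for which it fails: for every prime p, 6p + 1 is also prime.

p = 19

We need the least prime p for which 6p + 1 is not prime.
For p = 2, 3, 5, 7, 11, 13, 17 the conclusion holds.
p = 19: 6p + 1 = 115 = 5 × 23, not prime.
Thus p = 19 disproves the claim, and no smaller p works.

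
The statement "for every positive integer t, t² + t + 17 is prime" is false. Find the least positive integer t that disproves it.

t = 16

A counterexample is any positive integer t such that t² + t + 17 is not prime; we check each in order.
The first 15 eligible values, up to t = 15, all satisfy the conclusion.
t = 16: t² + t + 17 = 289 = 17 × 17, composite.
Hence t = 16 is a counterexample.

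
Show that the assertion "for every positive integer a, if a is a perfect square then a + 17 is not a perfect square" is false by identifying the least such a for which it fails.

a = 64

Check each positive integer a in order until a is a perfect square but a + 17 is a perfect square.
a = 1: 1 + 17 = 18, not a perfect square.
a = 4: 4 + 17 = 21, not a perfect square.
a = 9: 9 + 17 = 26, not a perfect square.
a = 16: 16 + 17 = 33, not a perfect square.
a = 25: 25 + 17 = 42, not a perfect square.
a = 36: 36 + 17 = 53, not a perfect square.
a = 49: 49 + 17 = 66, not a perfect square.
a = 64: 64 = 8² and 64 + 17 = 81 = 9².
Thus a = 64 disproves the claim, and no smaller a works.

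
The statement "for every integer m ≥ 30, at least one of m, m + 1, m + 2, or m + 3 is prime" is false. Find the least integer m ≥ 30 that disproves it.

Check each integer m ≥ 30 in order until m, m + 1, m + 2, m + 3 are all composite.
For m = 30, 31 the conclusion holds.
m = 32: 32 = 2 × 16; 33 = 3 × 11; 34 = 2 × 17; 35 = 5 × 7 — all composite.
Hence m = 32 is a counterexample.

m = 32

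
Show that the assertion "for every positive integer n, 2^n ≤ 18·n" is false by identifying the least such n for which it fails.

n = 7

n = 1: 2^n = 2 and 18·n = 18, so 2 ≤ 18.
n = 2: 2^n = 4 and 18·n = 36, so 4 ≤ 36.
n = 3: 2^n = 8 and 18·n = 54, so 8 ≤ 54.
n = 4: 2^n = 16 and 18·n = 72, so 16 ≤ 72.
n = 5: 2^n = 32 and 18·n = 90, so 32 ≤ 90.
n = 6: 2^n = 64 and 18·n = 108, so 64 ≤ 108.
n = 7: 2^n = 128 and 18·n = 126, so 128 > 126.
Hence n = 7 is a counterexample.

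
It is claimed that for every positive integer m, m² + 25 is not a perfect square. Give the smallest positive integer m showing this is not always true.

A counterexample is any positive integer m such that m² + 25 is a perfect square; we check each in order.
For m = 1, 2, 3, 4, …, 9, 10, 11 the conclusion holds.
m = 12: 12² + 25 = 169 = 13², a perfect square.

m = 12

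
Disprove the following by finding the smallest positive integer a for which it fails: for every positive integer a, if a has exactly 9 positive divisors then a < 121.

Check each positive integer a in order until a has exactly 9 positive divisors but the claim fails.
For a = 36, 100 the conclusion holds.
a = 196: τ(196) = 9; 196 ≥ 121.

a = 196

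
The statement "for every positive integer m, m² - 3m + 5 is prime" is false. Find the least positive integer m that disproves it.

m = 1: m² - 3m + 5 = 3, prime.
m = 2: m² - 3m + 5 = 3, prime.
m = 3: m² - 3m + 5 = 5, prime.
m = 4: m² - 3m + 5 = 9 = 3 × 3, composite.

m = 4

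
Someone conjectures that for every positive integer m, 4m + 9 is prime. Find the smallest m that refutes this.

For m = 1, 2 the conclusion holds.
m = 3: 4m + 9 = 21 = 3 × 7, composite.

m = 3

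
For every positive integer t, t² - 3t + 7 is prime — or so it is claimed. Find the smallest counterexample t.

Check each positive integer t in order until t² - 3t + 7 is not prime.
t = 1: t² - 3t + 7 = 5, prime.
t = 2: t² - 3t + 7 = 5, prime.
t = 3: t² - 3t + 7 = 7, prime.
t = 4: t² - 3t + 7 = 11, prime.
t = 5: t² - 3t + 7 = 17, prime.
t = 6: t² - 3t + 7 = 25 = 5 × 5, composite.

t = 6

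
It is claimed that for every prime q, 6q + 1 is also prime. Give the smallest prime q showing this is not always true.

q = 19

A counterexample is any prime q such that 6q + 1 is not prime; we check each in order.
q = 2: 6q + 1 = 13, prime.
q = 3: 6q + 1 = 19, prime.
q = 5: 6q + 1 = 31, prime.
q = 7: 6q + 1 = 43, prime.
q = 11: 6q + 1 = 67, prime.
q = 13: 6q + 1 = 79, prime.
q = 17: 6q + 1 = 103, prime.
q = 19: 6q + 1 = 115 = 5 × 23, not prime.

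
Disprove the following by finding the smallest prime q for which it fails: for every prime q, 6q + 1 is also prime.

q = 19

Check each prime q in order until 6q + 1 is not prime.
q = 2: 6q + 1 = 13, prime.
q = 3: 6q + 1 = 19, prime.
q = 5: 6q + 1 = 31, prime.
q = 7: 6q + 1 = 43, prime.
q = 11: 6q + 1 = 67, prime.
q = 13: 6q + 1 = 79, prime.
q = 17: 6q + 1 = 103, prime.
q = 19: 6q + 1 = 115 = 5 × 23, not prime.
So q = 19 is the smallest counterexample.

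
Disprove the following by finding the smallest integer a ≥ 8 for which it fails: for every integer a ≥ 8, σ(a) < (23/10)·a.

a = 12

We need the least integer a ≥ 8 for which the claim fails.
a = 8: σ(8) = 15; 15 < 92/5.
a = 9: σ(9) = 13; 13 < 207/10.
a = 10: σ(10) = 18; 18 < 23.
a = 11: σ(11) = 12; 12 < 253/10.
a = 12: σ(12) = 28; 28 ≥ 138/5.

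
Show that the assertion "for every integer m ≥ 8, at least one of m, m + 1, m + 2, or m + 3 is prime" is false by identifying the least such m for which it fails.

A counterexample is any integer m ≥ 8 such that m, m + 1, m + 2, m + 3 are all composite; we check each in order.
The first 16 eligible values, up to m = 23, all satisfy the conclusion.
m = 24: 24 = 2 × 12; 25 = 5 × 5; 26 = 2 × 13; 27 = 3 × 9 — all composite.
So m = 24 is the smallest counterexample.

m = 24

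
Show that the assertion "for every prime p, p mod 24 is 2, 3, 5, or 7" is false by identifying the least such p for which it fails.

Check each prime p in order until the claim fails.
The first 4 eligible values, up to p = 7, all satisfy the conclusion.
p = 11: 11 mod 24 = 11 — not in {2, 3, 5, 7}.
Thus p = 11 disproves the claim, and no smaller p works.

p = 11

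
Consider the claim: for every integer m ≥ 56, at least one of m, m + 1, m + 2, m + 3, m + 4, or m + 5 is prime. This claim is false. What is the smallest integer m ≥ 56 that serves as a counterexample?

m = 90

We need the least integer m ≥ 56 for which m, m + 1, m + 2, m + 3, m + 4, m + 5 are all composite.
For m = 56, 57, 58, 59, …, 87, 88, 89 the conclusion holds.
m = 90: 90 = 2 × 45; 91 = 7 × 13; 92 = 2 × 46; 93 = 3 × 31; 94 = 2 × 47; 95 = 5 × 19 — all composite.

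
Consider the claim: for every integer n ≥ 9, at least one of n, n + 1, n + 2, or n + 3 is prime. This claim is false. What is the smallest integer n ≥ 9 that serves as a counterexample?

n = 24

Check each integer n ≥ 9 in order until n, n + 1, n + 2, n + 3 are all composite.
The first 15 eligible values, up to n = 23, all satisfy the conclusion.
n = 24: 24 = 2 × 12; 25 = 5 × 5; 26 = 2 × 13; 27 = 3 × 9 — all composite.
Hence n = 24 is a counterexample.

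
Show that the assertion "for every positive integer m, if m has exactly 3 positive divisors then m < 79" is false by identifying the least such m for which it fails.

m = 121

The first 4 eligible values, up to m = 49, all satisfy the conclusion.
m = 121: τ(121) = 3; 121 ≥ 79.
Hence m = 121 is a counterexample.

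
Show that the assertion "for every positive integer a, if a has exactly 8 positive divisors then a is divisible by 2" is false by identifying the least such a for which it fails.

A counterexample is any positive integer a such that a has exactly 8 positive divisors but a is not divisible by 2; we check each in order.
For a = 24, 30, 40, 42, …, 88, 102, 104 the conclusion holds.
a = 105: τ(105) = 8; 105 mod 2 = 1.

a = 105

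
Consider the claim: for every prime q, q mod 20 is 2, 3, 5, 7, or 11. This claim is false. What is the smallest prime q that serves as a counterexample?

q = 13

A counterexample is any prime q such that the claim fails; we check each in order.
For q = 2, 3, 5, 7, 11 the conclusion holds.
q = 13: 13 mod 20 = 13 — not in {2, 3, 5, 7, 11}.
So q = 13 is the smallest counterexample.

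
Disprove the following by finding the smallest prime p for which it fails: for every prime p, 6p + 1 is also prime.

p = 19

Check each prime p in order until 6p + 1 is not prime.
For p = 2, 3, 5, 7, 11, 13, 17 the conclusion holds.
p = 19: 6p + 1 = 115 = 5 × 23, not prime.
So p = 19 is the smallest counterexample.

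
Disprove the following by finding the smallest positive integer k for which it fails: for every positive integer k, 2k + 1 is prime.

We need the least positive integer k for which 2k + 1 is not prime.
For k = 1, 2, 3 the conclusion holds.
k = 4: 2k + 1 = 9 = 3 × 3, composite.

k = 4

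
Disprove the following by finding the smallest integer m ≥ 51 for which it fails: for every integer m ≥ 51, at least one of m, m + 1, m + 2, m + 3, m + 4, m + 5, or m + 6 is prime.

We need the least integer m ≥ 51 for which m, m + 1, m + 2, m + 3, m + 4, m + 5, m + 6 are all composite.
For m = 51, 52, 53, 54, …, 87, 88, 89 the conclusion holds.
m = 90: 90 = 2 × 45; 91 = 7 × 13; 92 = 2 × 46; 93 = 3 × 31; 94 = 2 × 47; 95 = 5 × 19; 96 = 2 × 48 — all composite.

m = 90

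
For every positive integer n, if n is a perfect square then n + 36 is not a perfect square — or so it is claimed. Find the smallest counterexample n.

n = 64

The first 7 eligible values, up to n = 49, all satisfy the conclusion.
n = 64: 64 = 8² and 64 + 36 = 100 = 10².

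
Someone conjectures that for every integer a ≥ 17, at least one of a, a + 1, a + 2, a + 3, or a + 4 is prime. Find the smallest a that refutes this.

For a = 17, 18, 19, 20, 21, 22, 23 the conclusion holds.
a = 24: 24 = 2 × 12; 25 = 5 × 5; 26 = 2 × 13; 27 = 3 × 9; 28 = 2 × 14 — all composite.

a = 24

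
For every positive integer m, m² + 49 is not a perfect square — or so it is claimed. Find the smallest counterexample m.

m = 24

A counterexample is any positive integer m such that m² + 49 is a perfect square; we check each in order.
For m = 1, 2, 3, 4, …, 21, 22, 23 the conclusion holds.
m = 24: 24² + 49 = 625 = 25², a perfect square.
Thus m = 24 disproves the claim, and no smaller m works.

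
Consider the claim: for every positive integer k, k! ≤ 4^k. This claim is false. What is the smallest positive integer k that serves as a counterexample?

A counterexample is any positive integer k such that k! > 4^k; we check each in order.
The first 8 eligible values, up to k = 8, all satisfy the conclusion.
k = 9: k! = 362880 and 4^k = 262144, so 362880 > 262144.

k = 9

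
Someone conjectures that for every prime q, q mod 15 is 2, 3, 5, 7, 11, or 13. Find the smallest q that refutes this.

The first 7 eligible values, up to q = 17, all satisfy the conclusion.
q = 19: 19 mod 15 = 4 — not in {2, 3, 5, 7, 11, 13}.
So q = 19 is the smallest counterexample.

q = 19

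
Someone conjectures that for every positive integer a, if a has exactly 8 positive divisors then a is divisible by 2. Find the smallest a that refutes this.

a = 105

We need the least positive integer a for which a has exactly 8 positive divisors but a is not divisible by 2.
The first 12 eligible values, up to a = 104, all satisfy the conclusion.
a = 105: τ(105) = 8; 105 mod 2 = 1.
So a = 105 is the smallest counterexample.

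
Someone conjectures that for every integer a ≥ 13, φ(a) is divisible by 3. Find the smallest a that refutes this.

a = 13: φ(13) = 12; 12 mod 3 = 0.
a = 14: φ(14) = 6; 6 mod 3 = 0.
a = 15: φ(15) = 8; 8 mod 3 = 2.
Hence a = 15 is a counterexample.

a = 15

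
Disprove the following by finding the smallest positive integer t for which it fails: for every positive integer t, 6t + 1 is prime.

We need the least positive integer t for which 6t + 1 is not prime.
t = 1: 6t + 1 = 7, prime.
t = 2: 6t + 1 = 13, prime.
t = 3: 6t + 1 = 19, prime.
t = 4: 6t + 1 = 25 = 5 × 5, composite.

t = 4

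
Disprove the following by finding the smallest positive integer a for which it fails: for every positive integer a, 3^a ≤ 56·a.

a = 6

a = 1: 3^a = 3 and 56·a = 56, so 3 ≤ 56.
a = 2: 3^a = 9 and 56·a = 112, so 9 ≤ 112.
a = 3: 3^a = 27 and 56·a = 168, so 27 ≤ 168.
a = 4: 3^a = 81 and 56·a = 224, so 81 ≤ 224.
a = 5: 3^a = 243 and 56·a = 280, so 243 ≤ 280.
a = 6: 3^a = 729 and 56·a = 336, so 729 > 336.
So a = 6 is the smallest counterexample.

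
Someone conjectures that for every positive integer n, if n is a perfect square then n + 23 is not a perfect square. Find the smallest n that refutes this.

We need the least positive integer n for which n is a perfect square but n + 23 is a perfect square.
The first 10 eligible values, up to n = 100, all satisfy the conclusion.
n = 121: 121 = 11² and 121 + 23 = 144 = 12².
Hence n = 121 is a counterexample.

n = 121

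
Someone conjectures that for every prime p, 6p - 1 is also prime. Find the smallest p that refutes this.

p = 11

We need the least prime p for which 6p - 1 is not prime.
The first 4 eligible values, up to p = 7, all satisfy the conclusion.
p = 11: 6p - 1 = 65 = 5 × 13, not prime.
Thus p = 11 disproves the claim, and no smaller p works.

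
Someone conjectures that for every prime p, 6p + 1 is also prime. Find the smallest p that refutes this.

We need the least prime p for which 6p + 1 is not prime.
For p = 2, 3, 5, 7, 11, 13, 17 the conclusion holds.
p = 19: 6p + 1 = 115 = 5 × 23, not prime.

p = 19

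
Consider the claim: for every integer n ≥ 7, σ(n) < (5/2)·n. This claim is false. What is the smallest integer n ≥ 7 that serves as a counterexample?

n = 24

The first 17 eligible values, up to n = 23, all satisfy the conclusion.
n = 24: σ(24) = 60; 60 ≥ 60.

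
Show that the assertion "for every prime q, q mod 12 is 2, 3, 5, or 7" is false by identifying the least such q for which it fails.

We need the least prime q for which the claim fails.
q = 2: 2 mod 12 = 2.
q = 3: 3 mod 12 = 3.
q = 5: 5 mod 12 = 5.
q = 7: 7 mod 12 = 7.
q = 11: 11 mod 12 = 11 — not in {2, 3, 5, 7}.
So q = 11 is the smallest counterexample.

q = 11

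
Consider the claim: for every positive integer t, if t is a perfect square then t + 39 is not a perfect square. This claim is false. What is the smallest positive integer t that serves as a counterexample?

t = 25

Check each positive integer t in order until t is a perfect square but t + 39 is a perfect square.
For t = 1, 4, 9, 16 the conclusion holds.
t = 25: 25 = 5² and 25 + 39 = 64 = 8².
Hence t = 25 is a counterexample.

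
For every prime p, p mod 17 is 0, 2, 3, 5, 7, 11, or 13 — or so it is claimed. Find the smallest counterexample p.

A counterexample is any prime p such that the claim fails; we check each in order.
p = 2: 2 mod 17 = 2.
p = 3: 3 mod 17 = 3.
p = 5: 5 mod 17 = 5.
p = 7: 7 mod 17 = 7.
p = 11: 11 mod 17 = 11.
p = 13: 13 mod 17 = 13.
p = 17: 17 mod 17 = 0.
p = 19: 19 mod 17 = 2.
p = 23: 23 mod 17 = 6 — not in {0, 2, 3, 5, 7, 11, 13}.
Hence p = 23 is a counterexample.

p = 23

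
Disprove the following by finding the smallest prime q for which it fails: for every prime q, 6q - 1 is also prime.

q = 11

Check each prime q in order until 6q - 1 is not prime.
q = 2: 6q - 1 = 11, prime.
q = 3: 6q - 1 = 17, prime.
q = 5: 6q - 1 = 29, prime.
q = 7: 6q - 1 = 41, prime.
q = 11: 6q - 1 = 65 = 5 × 13, not prime.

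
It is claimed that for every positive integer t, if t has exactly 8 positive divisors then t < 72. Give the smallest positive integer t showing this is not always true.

The first 8 eligible values, up to t = 70, all satisfy the conclusion.
t = 78: τ(78) = 8; 78 ≥ 72.
Thus t = 78 disproves the claim, and no smaller t works.

t = 78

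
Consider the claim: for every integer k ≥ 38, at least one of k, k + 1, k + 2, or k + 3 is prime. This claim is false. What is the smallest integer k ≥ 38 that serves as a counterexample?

A counterexample is any integer k ≥ 38 such that k, k + 1, k + 2, k + 3 are all composite; we check each in order.
For k = 38, 39, 40, 41, 42, 43, 44, 45, 46, 47 the conclusion holds.
k = 48: 48 = 2 × 24; 49 = 7 × 7; 50 = 2 × 25; 51 = 3 × 17 — all composite.

k = 48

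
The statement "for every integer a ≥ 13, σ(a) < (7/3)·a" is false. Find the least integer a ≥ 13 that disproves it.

The first 11 eligible values, up to a = 23, all satisfy the conclusion.
a = 24: σ(24) = 60; 60 ≥ 56.

a = 24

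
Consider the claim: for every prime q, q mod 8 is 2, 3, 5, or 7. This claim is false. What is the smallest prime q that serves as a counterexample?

q = 17

A counterexample is any prime q such that the claim fails; we check each in order.
The first 6 eligible values, up to q = 13, all satisfy the conclusion.
q = 17: 17 mod 8 = 1 — not in {2, 3, 5, 7}.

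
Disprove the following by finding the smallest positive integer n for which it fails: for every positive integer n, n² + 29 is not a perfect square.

n = 14

A counterexample is any positive integer n such that n² + 29 is a perfect square; we check each in order.
For n = 1, 2, 3, 4, …, 11, 12, 13 the conclusion holds.
n = 14: 14² + 29 = 225 = 15², a perfect square.
Thus n = 14 disproves the claim, and no smaller n works.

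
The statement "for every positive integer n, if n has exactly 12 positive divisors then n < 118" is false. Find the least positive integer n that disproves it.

We need the least positive integer n for which n has exactly 12 positive divisors but the claim fails.
For n = 60, 72, 84, 90, 96, 108 the conclusion holds.
n = 126: τ(126) = 12; 126 ≥ 118.

n = 126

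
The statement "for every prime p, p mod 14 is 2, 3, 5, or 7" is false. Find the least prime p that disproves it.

p = 11

Check each prime p in order until the claim fails.
The first 4 eligible values, up to p = 7, all satisfy the conclusion.
p = 11: 11 mod 14 = 11 — not in {2, 3, 5, 7}.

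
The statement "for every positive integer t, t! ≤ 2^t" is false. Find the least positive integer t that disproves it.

We need the least positive integer t for which t! > 2^t.
For t = 1, 2, 3 the conclusion holds.
t = 4: t! = 24 and 2^t = 16, so 24 > 16.

t = 4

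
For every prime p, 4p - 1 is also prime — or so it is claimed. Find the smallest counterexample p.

p = 7

We need the least prime p for which 4p - 1 is not prime.
For p = 2, 3, 5 the conclusion holds.
p = 7: 4p - 1 = 27 = 3 × 9, not prime.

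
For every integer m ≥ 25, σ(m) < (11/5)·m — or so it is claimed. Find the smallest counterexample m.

For m = 25, 26, 27, 28, 29 the conclusion holds.
m = 30: σ(30) = 72; 72 ≥ 66.
Hence m = 30 is a counterexample.

m = 30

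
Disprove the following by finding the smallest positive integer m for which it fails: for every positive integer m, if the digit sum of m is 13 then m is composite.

m = 67

A counterexample is any positive integer m such that the digit sum of m is 13 but m is prime; we check each in order.
For m = 49, 58 the conclusion holds.
m = 67: digit sum 13; 67 is prime, not composite.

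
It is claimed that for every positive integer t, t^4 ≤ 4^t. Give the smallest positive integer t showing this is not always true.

Check each positive integer t in order until t^4 > 4^t.
For t = 1, 2 the conclusion holds.
t = 3: t^4 = 81 and 4^t = 64, so 81 > 64.
So t = 3 is the smallest counterexample.

t = 3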